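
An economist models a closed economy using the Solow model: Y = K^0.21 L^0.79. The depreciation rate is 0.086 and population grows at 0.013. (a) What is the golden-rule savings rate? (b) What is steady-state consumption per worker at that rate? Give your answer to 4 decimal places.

(a) s_gold = 0.2100; (b) c_gold ≈ 0.9648

n + δ = 0.013 + 0.086 = 0.099.
For Cobb-Douglas, s_gold equals capital's share: s_gold = 0.21.
At the golden rule the marginal product of capital equals n+δ: 0.21·k^(0.21−1) = 0.099. Solving, k_gold = (0.21/0.099)^(1/0.79) ≈ 2.5906.
y_gold = 2.5906^0.21 ≈ 1.2213; c_gold = (1−0.21)·y_gold ≈ 0.9648.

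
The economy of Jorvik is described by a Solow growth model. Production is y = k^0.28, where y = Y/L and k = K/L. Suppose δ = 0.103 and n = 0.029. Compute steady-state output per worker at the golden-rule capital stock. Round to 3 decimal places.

y_gold ≈ 1.340

n + δ = 0.029 + 0.103 = 0.132.
Setting f'(k) = n+δ gives 0.28·k^(0.28−1) = 0.132, hence k_gold = (0.28/0.132)^(1/0.72) ≈ 2.8418.
Output: y_gold = k_gold^0.28 = 2.8418^0.28 ≈ 1.3397.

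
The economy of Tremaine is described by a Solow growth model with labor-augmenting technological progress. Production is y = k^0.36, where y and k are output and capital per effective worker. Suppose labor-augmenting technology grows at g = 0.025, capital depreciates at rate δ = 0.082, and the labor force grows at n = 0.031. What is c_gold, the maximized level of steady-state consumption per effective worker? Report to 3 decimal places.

The effective depreciation rate is n + g + δ = 0.031 + 0.025 + 0.082 = 0.138.
Golden rule sets MPK = n+g+δ: 0.36·k^(0.36−1) = 0.138, so k_gold = (0.36/0.138)^(1/0.64) ≈ 4.4736.
y_gold = 4.4736^0.36 ≈ 1.7149.
c_gold = y_gold − (n+g+δ)·k_gold = 1.7149 − 0.138·4.4736 ≈ 1.0975.

c_gold ≈ 1.098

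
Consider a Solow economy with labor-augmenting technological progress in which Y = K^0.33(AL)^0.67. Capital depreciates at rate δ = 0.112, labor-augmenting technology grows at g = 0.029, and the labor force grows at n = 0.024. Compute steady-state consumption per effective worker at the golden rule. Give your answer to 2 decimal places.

The effective depreciation rate is n + g + δ = 0.024 + 0.029 + 0.112 = 0.165.
At the golden rule the marginal product of capital equals n+g+δ: 0.33·k^(0.33−1) = 0.165. Solving, k_gold = (0.33/0.165)^(1/0.67) ≈ 2.8138.
y_gold = 2.8138^0.33 ≈ 1.4069.
c_gold = y_gold − (n+g+δ)·k_gold = 1.4069 − 0.165·2.8138 ≈ 0.9426.

c_gold ≈ 0.94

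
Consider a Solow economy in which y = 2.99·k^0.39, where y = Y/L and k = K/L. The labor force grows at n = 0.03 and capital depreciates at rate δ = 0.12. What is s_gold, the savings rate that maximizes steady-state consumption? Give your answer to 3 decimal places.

n + δ = 0.03 + 0.12 = 0.15.
At the golden rule MPK = n+δ, and in any Cobb-Douglas steady state s = (n+δ)·k/y = MPK·k/y = capital's share 0.39.

s_gold = 0.390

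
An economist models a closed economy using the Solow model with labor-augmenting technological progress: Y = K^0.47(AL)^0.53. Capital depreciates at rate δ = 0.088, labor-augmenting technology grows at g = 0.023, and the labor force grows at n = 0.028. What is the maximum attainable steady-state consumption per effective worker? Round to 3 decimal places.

Capital per effective worker breaks even when investment replaces (n + g + δ)·k; here n + g + δ = 0.139.
At the golden rule the marginal product of capital equals n+g+δ: 0.47·k^(0.47−1) = 0.139. Solving, k_gold = (0.47/0.139)^(1/0.53) ≈ 9.9602.
y_gold = 9.9602^0.47 ≈ 2.9457.
c_gold = y_gold − (n+g+δ)·k_gold = 2.9457 − 0.139·9.9602 ≈ 1.5612.

c_gold ≈ 1.561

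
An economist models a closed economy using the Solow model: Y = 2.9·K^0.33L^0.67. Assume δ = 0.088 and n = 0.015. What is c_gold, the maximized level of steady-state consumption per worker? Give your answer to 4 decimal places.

c_gold ≈ 5.8249

Break-even investment rate: n + δ = 0.015 + 0.088 = 0.103.
Maximizing c = f(k) − (n+δ)·k gives f'(k) = n+δ, i.e. 0.33·2.9·k^(0.33−1) = 0.103, so k_gold = (0.33·2.9/0.103)^(1/0.67) ≈ 27.8540.
y_gold = 2.9·27.8540^0.33 ≈ 8.6938.
c_gold = y_gold − (n+δ)·k_gold = 8.6938 − 0.103·27.8540 ≈ 5.8249.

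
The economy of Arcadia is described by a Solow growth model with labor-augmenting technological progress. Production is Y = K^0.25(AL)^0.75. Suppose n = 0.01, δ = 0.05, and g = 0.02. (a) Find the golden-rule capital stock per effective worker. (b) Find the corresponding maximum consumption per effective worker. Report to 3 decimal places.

n + g + δ = 0.01 + 0.02 + 0.05 = 0.08.
At the golden rule the marginal product of capital equals n+g+δ: 0.25·k^(0.25−1) = 0.08. Solving, k_gold = (0.25/0.08)^(1/0.75) ≈ 4.5688.
y_gold = 4.5688^0.25 ≈ 1.4620; c_gold = y_gold − 0.08·k_gold ≈ 1.0965.

(a) k_gold ≈ 4.569; (b) c_gold ≈ 1.097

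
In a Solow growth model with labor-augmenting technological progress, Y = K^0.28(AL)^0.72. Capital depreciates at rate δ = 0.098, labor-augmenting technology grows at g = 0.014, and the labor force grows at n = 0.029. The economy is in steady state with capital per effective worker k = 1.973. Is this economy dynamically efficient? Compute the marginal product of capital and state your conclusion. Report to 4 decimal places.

dynamically efficient; MPK ≈ 0.1717

The effective depreciation rate is n + g + δ = 0.029 + 0.014 + 0.098 = 0.141.
MPK = 0.28·k^(0.28−1) = 0.28·1.973^(-0.72) ≈ 0.1717.
MPK > 0.141, so the economy is dynamically efficient (under-saving).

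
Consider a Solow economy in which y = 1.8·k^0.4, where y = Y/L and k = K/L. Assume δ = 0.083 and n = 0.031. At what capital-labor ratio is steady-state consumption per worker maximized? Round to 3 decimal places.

k_gold ≈ 21.580

n + δ = 0.031 + 0.083 = 0.114.
Setting f'(k) = n+δ gives 0.4·1.8·k^(0.4−1) = 0.114, hence k_gold = (0.4·1.8/0.114)^(1/0.6) ≈ 21.5797.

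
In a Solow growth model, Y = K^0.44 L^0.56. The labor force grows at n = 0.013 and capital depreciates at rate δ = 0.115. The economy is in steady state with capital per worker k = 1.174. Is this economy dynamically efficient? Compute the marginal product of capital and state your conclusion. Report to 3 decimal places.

dynamically efficient; MPK ≈ 0.402

Capital per worker breaks even when investment replaces (n + δ)·k; here n + δ = 0.128.
MPK = 0.44·k^(0.44−1) = 0.44·1.174^(-0.56) ≈ 0.4022.
MPK > 0.128, so the economy is dynamically efficient (under-saving).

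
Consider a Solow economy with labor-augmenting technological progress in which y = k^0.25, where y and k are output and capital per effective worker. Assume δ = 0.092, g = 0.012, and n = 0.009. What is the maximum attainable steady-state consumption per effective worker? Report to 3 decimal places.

The effective depreciation rate is n + g + δ = 0.009 + 0.012 + 0.092 = 0.113.
Setting f'(k) = n+g+δ gives 0.25·k^(0.25−1) = 0.113, hence k_gold = (0.25/0.113)^(1/0.75) ≈ 2.8828.
y_gold = 2.8828^0.25 ≈ 1.3030.
c_gold = y_gold − (n+g+δ)·k_gold = 1.3030 − 0.113·2.8828 ≈ 0.9773.

c_gold ≈ 0.977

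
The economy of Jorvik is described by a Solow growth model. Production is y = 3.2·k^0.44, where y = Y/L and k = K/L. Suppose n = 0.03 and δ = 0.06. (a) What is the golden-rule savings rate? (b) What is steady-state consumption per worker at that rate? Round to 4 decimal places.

The effective depreciation rate is n + δ = 0.03 + 0.06 = 0.09.
For Cobb-Douglas, s_gold equals capital's share: s_gold = 0.44.
Maximizing c = f(k) − (n+δ)·k gives f'(k) = n+δ, i.e. 0.44·3.2·k^(0.44−1) = 0.09, so k_gold = (0.44·3.2/0.09)^(1/0.56) ≈ 135.7644.
y_gold = 3.2·135.7644^0.44 ≈ 27.7700; c_gold = (1−0.44)·y_gold ≈ 15.5512.

(a) s_gold = 0.4400; (b) c_gold ≈ 15.5512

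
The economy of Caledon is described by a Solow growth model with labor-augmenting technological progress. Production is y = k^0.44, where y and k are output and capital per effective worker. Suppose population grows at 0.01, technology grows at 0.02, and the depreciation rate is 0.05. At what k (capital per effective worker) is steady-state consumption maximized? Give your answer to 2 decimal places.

k_gold ≈ 20.99

Break-even investment rate: n + g + δ = 0.01 + 0.02 + 0.05 = 0.08.
Setting f'(k) = n+g+δ gives 0.44·k^(0.44−1) = 0.08, hence k_gold = (0.44/0.08)^(1/0.56) ≈ 20.9931.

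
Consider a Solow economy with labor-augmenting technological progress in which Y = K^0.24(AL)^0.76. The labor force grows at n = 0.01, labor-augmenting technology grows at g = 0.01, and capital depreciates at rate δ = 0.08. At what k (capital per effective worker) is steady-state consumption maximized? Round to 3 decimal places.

k_gold ≈ 3.164

The effective depreciation rate is n + g + δ = 0.01 + 0.01 + 0.08 = 0.1.
Maximizing c = f(k) − (n+g+δ)·k gives f'(k) = n+g+δ, i.e. 0.24·k^(0.24−1) = 0.1, so k_gold = (0.24/0.1)^(1/0.76) ≈ 3.1643.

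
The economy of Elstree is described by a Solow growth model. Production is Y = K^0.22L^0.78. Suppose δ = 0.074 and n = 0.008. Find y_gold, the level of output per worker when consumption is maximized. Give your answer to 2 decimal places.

The effective depreciation rate is n + δ = 0.008 + 0.074 = 0.082.
Setting f'(k) = n+δ gives 0.22·k^(0.22−1) = 0.082, hence k_gold = (0.22/0.082)^(1/0.78) ≈ 3.5440.
Output: y_gold = k_gold^0.22 = 3.5440^0.22 ≈ 1.3210.

y_gold ≈ 1.32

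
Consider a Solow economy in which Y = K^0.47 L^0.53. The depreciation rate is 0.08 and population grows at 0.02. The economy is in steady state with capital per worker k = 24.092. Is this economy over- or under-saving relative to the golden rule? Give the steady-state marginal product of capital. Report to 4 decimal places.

Break-even investment rate: n + δ = 0.02 + 0.08 = 0.1.
MPK = 0.47·k^(0.47−1) = 0.47·24.092^(-0.53) ≈ 0.0870.
MPK < 0.1, so the economy is dynamically inefficient (over-saving).

over-saving; MPK ≈ 0.0870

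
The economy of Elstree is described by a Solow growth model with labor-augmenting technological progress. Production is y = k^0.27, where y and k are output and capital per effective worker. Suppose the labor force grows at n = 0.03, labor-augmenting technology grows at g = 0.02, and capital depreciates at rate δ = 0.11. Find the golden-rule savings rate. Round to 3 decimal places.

n + g + δ = 0.03 + 0.02 + 0.11 = 0.16.
At the golden rule MPK = n+g+δ, and in any Cobb-Douglas steady state s = (n+g+δ)·k/y = MPK·k/y = capital's share 0.27.

s_gold = 0.270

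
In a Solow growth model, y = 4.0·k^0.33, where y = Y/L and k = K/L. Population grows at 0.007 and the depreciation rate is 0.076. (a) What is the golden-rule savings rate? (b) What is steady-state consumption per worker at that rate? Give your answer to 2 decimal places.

Capital per worker breaks even when investment replaces (n + δ)·k; here n + δ = 0.083.
For Cobb-Douglas, s_gold equals capital's share: s_gold = 0.33.
Golden rule sets MPK = n+δ: 0.33·4.0·k^(0.33−1) = 0.083, so k_gold = (0.33·4.0/0.083)^(1/0.67) ≈ 62.1266.
y_gold = 4.0·62.1266^0.33 ≈ 15.6258; c_gold = (1−0.33)·y_gold ≈ 10.4693.

(a) s_gold = 0.33; (b) c_gold ≈ 10.47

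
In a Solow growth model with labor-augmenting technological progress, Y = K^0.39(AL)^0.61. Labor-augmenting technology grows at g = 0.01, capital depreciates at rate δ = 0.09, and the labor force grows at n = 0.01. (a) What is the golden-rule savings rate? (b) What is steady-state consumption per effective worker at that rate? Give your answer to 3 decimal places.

(a) s_gold = 0.390; (b) c_gold ≈ 1.370

Capital per effective worker breaks even when investment replaces (n + g + δ)·k; here n + g + δ = 0.11.
For Cobb-Douglas, s_gold equals capital's share: s_gold = 0.39.
At the golden rule the marginal product of capital equals n+g+δ: 0.39·k^(0.39−1) = 0.11. Solving, k_gold = (0.39/0.11)^(1/0.61) ≈ 7.9635.
y_gold = 7.9635^0.39 ≈ 2.2461; c_gold = (1−0.39)·y_gold ≈ 1.3701.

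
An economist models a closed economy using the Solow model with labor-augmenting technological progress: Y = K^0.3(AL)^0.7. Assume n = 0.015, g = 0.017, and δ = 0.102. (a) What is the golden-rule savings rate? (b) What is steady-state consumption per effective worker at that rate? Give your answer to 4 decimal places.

(a) s_gold = 0.3000; (b) c_gold ≈ 0.9888

Break-even investment rate: n + g + δ = 0.015 + 0.017 + 0.102 = 0.134.
For Cobb-Douglas, s_gold equals capital's share: s_gold = 0.3.
Setting f'(k) = n+g+δ gives 0.3·k^(0.3−1) = 0.134, hence k_gold = (0.3/0.134)^(1/0.7) ≈ 3.1624.
y_gold = 3.1624^0.3 ≈ 1.4126; c_gold = (1−0.3)·y_gold ≈ 0.9888.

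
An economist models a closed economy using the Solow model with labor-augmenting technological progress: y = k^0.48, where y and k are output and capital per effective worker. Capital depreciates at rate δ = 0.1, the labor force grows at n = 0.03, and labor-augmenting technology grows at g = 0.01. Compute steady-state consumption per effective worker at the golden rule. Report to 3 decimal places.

Break-even investment rate: n + g + δ = 0.03 + 0.01 + 0.1 = 0.14.
Maximizing c = f(k) − (n+g+δ)·k gives f'(k) = n+g+δ, i.e. 0.48·k^(0.48−1) = 0.14, so k_gold = (0.48/0.14)^(1/0.52) ≈ 10.6921.
y_gold = 10.6921^0.48 ≈ 3.1185.
c_gold = y_gold − (n+g+δ)·k_gold = 3.1185 − 0.14·10.6921 ≈ 1.6216.

c_gold ≈ 1.622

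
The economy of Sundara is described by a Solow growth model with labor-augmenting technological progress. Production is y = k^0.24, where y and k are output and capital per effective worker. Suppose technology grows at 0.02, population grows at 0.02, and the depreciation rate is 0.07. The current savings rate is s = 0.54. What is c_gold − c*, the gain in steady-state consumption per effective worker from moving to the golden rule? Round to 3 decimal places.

Capital per effective worker breaks even when investment replaces (n + g + δ)·k; here n + g + δ = 0.11.
Current steady state (s = 0.54): k* = (0.54/0.11)^(1/0.76) ≈ 8.1136, y* = 8.1136^0.24 ≈ 1.6528, c* = (1−0.54)·1.6528 ≈ 0.7603.
Setting f'(k) = n+g+δ gives 0.24·k^(0.24−1) = 0.11, hence k_gold = (0.24/0.11)^(1/0.76) ≈ 2.7913.
y_gold = 2.7913^0.24 ≈ 1.2794, c_gold = y_gold − 0.11·k_gold ≈ 0.9723.
Gain: Δc = 0.9723 − 0.7603 ≈ 0.2120.

Δc ≈ 0.212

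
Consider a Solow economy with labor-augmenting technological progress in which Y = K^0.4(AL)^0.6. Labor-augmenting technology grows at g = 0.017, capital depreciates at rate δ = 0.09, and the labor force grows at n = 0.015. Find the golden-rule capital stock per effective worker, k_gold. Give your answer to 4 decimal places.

k_gold ≈ 7.2360

Break-even investment rate: n + g + δ = 0.015 + 0.017 + 0.09 = 0.122.
At the golden rule the marginal product of capital equals n+g+δ: 0.4·k^(0.4−1) = 0.122. Solving, k_gold = (0.4/0.122)^(1/0.6) ≈ 7.2360.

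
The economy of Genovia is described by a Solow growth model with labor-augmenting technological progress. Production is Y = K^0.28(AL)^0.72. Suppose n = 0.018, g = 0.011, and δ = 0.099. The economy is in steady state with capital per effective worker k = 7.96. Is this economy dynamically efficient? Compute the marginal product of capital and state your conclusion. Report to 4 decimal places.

dynamically inefficient; MPK ≈ 0.0629

n + g + δ = 0.018 + 0.011 + 0.099 = 0.128.
MPK = 0.28·k^(0.28−1) = 0.28·7.96^(-0.72) ≈ 0.0629.
MPK < 0.128, so the economy is dynamically inefficient (over-saving).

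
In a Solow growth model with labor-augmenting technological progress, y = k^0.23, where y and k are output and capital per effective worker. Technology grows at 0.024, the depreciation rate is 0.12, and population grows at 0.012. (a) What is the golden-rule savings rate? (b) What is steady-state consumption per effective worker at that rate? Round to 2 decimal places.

Break-even investment rate: n + g + δ = 0.012 + 0.024 + 0.12 = 0.156.
For Cobb-Douglas, s_gold equals capital's share: s_gold = 0.23.
Maximizing c = f(k) − (n+g+δ)·k gives f'(k) = n+g+δ, i.e. 0.23·k^(0.23−1) = 0.156, so k_gold = (0.23/0.156)^(1/0.77) ≈ 1.6556.
y_gold = 1.6556^0.23 ≈ 1.1230; c_gold = (1−0.23)·y_gold ≈ 0.8647.

(a) s_gold = 0.23; (b) c_gold ≈ 0.86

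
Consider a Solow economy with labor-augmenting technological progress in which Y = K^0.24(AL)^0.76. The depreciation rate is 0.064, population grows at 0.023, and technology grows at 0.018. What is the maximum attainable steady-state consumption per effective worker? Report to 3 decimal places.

Break-even investment rate: n + g + δ = 0.023 + 0.018 + 0.064 = 0.105.
At the golden rule the marginal product of capital equals n+g+δ: 0.24·k^(0.24−1) = 0.105. Solving, k_gold = (0.24/0.105)^(1/0.76) ≈ 2.9675.
y_gold = 2.9675^0.24 ≈ 1.2983.
c_gold = y_gold − (n+g+δ)·k_gold = 1.2983 − 0.105·2.9675 ≈ 0.9867.

c_gold ≈ 0.987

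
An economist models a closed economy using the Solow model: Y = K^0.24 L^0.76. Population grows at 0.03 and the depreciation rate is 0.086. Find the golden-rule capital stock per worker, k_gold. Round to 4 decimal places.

k_gold ≈ 2.6029

The effective depreciation rate is n + δ = 0.03 + 0.086 = 0.116.
Setting f'(k) = n+δ gives 0.24·k^(0.24−1) = 0.116, hence k_gold = (0.24/0.116)^(1/0.76) ≈ 2.6029.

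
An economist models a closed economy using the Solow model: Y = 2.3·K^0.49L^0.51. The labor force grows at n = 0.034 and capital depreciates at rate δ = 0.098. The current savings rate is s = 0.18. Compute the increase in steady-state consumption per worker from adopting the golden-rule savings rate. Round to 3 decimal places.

Δc ≈ 3.551

Break-even investment rate: n + δ = 0.034 + 0.098 = 0.132.
Current steady state (s = 0.18): k* = (0.18·2.3/0.132)^(1/0.51) ≈ 9.4056, y* = 2.3·9.4056^0.49 ≈ 6.8974, c* = (1−0.18)·6.8974 ≈ 5.6559.
Golden rule sets MPK = n+δ: 0.49·2.3·k^(0.49−1) = 0.132, so k_gold = (0.49·2.3/0.132)^(1/0.51) ≈ 67.0157.
y_gold = 2.3·67.0157^0.49 ≈ 18.0532, c_gold = y_gold − 0.132·k_gold ≈ 9.2071.
Gain: Δc = 9.2071 − 5.6559 ≈ 3.5513.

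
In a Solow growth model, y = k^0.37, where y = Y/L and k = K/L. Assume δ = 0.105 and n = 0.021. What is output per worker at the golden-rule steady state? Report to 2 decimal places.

The effective depreciation rate is n + δ = 0.021 + 0.105 = 0.126.
Setting f'(k) = n+δ gives 0.37·k^(0.37−1) = 0.126, hence k_gold = (0.37/0.126)^(1/0.63) ≈ 5.5283.
Output: y_gold = k_gold^0.37 = 5.5283^0.37 ≈ 1.8826.

y_gold ≈ 1.88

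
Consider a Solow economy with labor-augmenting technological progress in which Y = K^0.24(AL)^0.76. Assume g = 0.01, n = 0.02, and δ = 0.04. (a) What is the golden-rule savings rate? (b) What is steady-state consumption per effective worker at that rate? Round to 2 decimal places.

Break-even investment rate: n + g + δ = 0.02 + 0.01 + 0.04 = 0.07.
For Cobb-Douglas, s_gold equals capital's share: s_gold = 0.24.
Maximizing c = f(k) − (n+g+δ)·k gives f'(k) = n+g+δ, i.e. 0.24·k^(0.24−1) = 0.07, so k_gold = (0.24/0.07)^(1/0.76) ≈ 5.0594.
y_gold = 5.0594^0.24 ≈ 1.4756; c_gold = (1−0.24)·y_gold ≈ 1.1215.

(a) s_gold = 0.24; (b) c_gold ≈ 1.12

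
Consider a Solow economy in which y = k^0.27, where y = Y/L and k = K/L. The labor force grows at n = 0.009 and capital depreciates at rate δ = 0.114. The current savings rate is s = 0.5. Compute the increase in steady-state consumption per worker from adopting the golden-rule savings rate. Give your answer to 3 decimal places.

Break-even investment rate: n + δ = 0.009 + 0.114 = 0.123.
Current steady state (s = 0.5): k* = (0.5/0.123)^(1/0.73) ≈ 6.8287, y* = 6.8287^0.27 ≈ 1.6799, c* = (1−0.5)·1.6799 ≈ 0.8399.
Setting f'(k) = n+δ gives 0.27·k^(0.27−1) = 0.123, hence k_gold = (0.27/0.123)^(1/0.73) ≈ 2.9360.
y_gold = 2.9360^0.27 ≈ 1.3375, c_gold = y_gold − 0.123·k_gold ≈ 0.9764.
Gain: Δc = 0.9764 − 0.8399 ≈ 0.1364.

Δc ≈ 0.136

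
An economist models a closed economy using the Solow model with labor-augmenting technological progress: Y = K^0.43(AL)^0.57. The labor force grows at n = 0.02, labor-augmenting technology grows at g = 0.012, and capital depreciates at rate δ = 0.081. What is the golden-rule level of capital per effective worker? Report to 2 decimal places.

n + g + δ = 0.02 + 0.012 + 0.081 = 0.113.
Golden rule sets MPK = n+g+δ: 0.43·k^(0.43−1) = 0.113, so k_gold = (0.43/0.113)^(1/0.57) ≈ 10.4286.

k_gold ≈ 10.43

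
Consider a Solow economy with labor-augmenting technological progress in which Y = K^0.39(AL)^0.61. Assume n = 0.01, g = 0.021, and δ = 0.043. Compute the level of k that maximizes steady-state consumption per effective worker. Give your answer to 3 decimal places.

The effective depreciation rate is n + g + δ = 0.01 + 0.021 + 0.043 = 0.074.
Golden rule sets MPK = n+g+δ: 0.39·k^(0.39−1) = 0.074, so k_gold = (0.39/0.074)^(1/0.61) ≈ 15.2522.

k_gold ≈ 15.252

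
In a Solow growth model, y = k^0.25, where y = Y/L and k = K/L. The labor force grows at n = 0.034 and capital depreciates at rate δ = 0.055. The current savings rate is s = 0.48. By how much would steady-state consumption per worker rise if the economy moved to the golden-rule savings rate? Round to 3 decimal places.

Δc ≈ 0.146

n + δ = 0.034 + 0.055 = 0.089.
Current steady state (s = 0.48): k* = (0.48/0.089)^(1/0.75) ≈ 9.4581, y* = 9.4581^0.25 ≈ 1.7537, c* = (1−0.48)·1.7537 ≈ 0.9119.
Setting f'(k) = n+δ gives 0.25·k^(0.25−1) = 0.089, hence k_gold = (0.25/0.089)^(1/0.75) ≈ 3.9634.
y_gold = 3.9634^0.25 ≈ 1.4110, c_gold = y_gold − 0.089·k_gold ≈ 1.0582.
Gain: Δc = 1.0582 − 0.9119 ≈ 0.1463.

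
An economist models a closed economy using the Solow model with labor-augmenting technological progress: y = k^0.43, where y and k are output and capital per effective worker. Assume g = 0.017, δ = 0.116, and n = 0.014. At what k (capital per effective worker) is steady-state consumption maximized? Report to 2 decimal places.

k_gold ≈ 6.57

Break-even investment rate: n + g + δ = 0.014 + 0.017 + 0.116 = 0.147.
At the golden rule the marginal product of capital equals n+g+δ: 0.43·k^(0.43−1) = 0.147. Solving, k_gold = (0.43/0.147)^(1/0.57) ≈ 6.5737.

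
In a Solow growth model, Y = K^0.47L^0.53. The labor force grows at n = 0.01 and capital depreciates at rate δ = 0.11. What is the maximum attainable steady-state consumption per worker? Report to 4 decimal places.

n + δ = 0.01 + 0.11 = 0.12.
Maximizing c = f(k) − (n+δ)·k gives f'(k) = n+δ, i.e. 0.47·k^(0.47−1) = 0.12, so k_gold = (0.47/0.12)^(1/0.53) ≈ 13.1435.
y_gold = 13.1435^0.47 ≈ 3.3558.
c_gold = y_gold − (n+δ)·k_gold = 3.3558 − 0.12·13.1435 ≈ 1.7786.

c_gold ≈ 1.7786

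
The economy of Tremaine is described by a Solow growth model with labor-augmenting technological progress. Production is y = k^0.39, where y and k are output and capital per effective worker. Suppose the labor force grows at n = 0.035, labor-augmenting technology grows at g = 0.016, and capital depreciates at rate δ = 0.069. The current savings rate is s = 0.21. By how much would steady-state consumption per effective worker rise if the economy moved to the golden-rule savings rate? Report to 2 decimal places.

The effective depreciation rate is n + g + δ = 0.035 + 0.016 + 0.069 = 0.12.
Current steady state (s = 0.21): k* = (0.21/0.12)^(1/0.61) ≈ 2.5028, y* = 2.5028^0.39 ≈ 1.4302, c* = (1−0.21)·1.4302 ≈ 1.1298.
Setting f'(k) = n+g+δ gives 0.39·k^(0.39−1) = 0.12, hence k_gold = (0.39/0.12)^(1/0.61) ≈ 6.9048.
y_gold = 6.9048^0.39 ≈ 2.1246, c_gold = y_gold − 0.12·k_gold ≈ 1.2960.
Gain: Δc = 1.2960 − 1.1298 ≈ 0.1662.

Δc ≈ 0.17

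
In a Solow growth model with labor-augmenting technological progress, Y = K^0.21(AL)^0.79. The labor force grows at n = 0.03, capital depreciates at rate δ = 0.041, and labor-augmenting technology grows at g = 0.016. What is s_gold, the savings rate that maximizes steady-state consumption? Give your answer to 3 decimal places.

s_gold = 0.210

Break-even investment rate: n + g + δ = 0.03 + 0.016 + 0.041 = 0.087.
At the golden rule MPK = n+g+δ, and in any Cobb-Douglas steady state s = (n+g+δ)·k/y = MPK·k/y = capital's share 0.21.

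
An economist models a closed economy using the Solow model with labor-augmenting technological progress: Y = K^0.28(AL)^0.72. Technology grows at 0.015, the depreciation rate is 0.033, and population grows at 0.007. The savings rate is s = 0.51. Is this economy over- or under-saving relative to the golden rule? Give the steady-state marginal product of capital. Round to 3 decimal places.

Capital per effective worker breaks even when investment replaces (n + g + δ)·k; here n + g + δ = 0.055.
Steady-state k*: s·k^0.28 = 0.055·k gives k* = (0.51/0.055)^(1/0.72) ≈ 22.0467.
MPK = 0.28·22.0467^(-0.72) ≈ 0.0302.
MPK < n+g+δ = 0.055, so the economy is dynamically inefficient (over-saving).

over-saving; MPK ≈ 0.030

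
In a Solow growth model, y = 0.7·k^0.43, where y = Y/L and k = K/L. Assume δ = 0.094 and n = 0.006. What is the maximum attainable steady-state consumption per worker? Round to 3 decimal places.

c_gold ≈ 0.916

Capital per worker breaks even when investment replaces (n + δ)·k; here n + δ = 0.1.
Golden rule sets MPK = n+δ: 0.43·0.7·k^(0.43−1) = 0.1, so k_gold = (0.43·0.7/0.1)^(1/0.57) ≈ 6.9118.
y_gold = 0.7·6.9118^0.43 ≈ 1.6074.
c_gold = y_gold − (n+δ)·k_gold = 1.6074 − 0.1·6.9118 ≈ 0.9162.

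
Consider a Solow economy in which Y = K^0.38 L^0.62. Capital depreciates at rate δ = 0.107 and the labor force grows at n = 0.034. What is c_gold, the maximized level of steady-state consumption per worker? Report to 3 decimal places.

The effective depreciation rate is n + δ = 0.034 + 0.107 = 0.141.
Golden rule sets MPK = n+δ: 0.38·k^(0.38−1) = 0.141, so k_gold = (0.38/0.141)^(1/0.62) ≈ 4.9483.
y_gold = 4.9483^0.38 ≈ 1.8361.
c_gold = y_gold − (n+δ)·k_gold = 1.8361 − 0.141·4.9483 ≈ 1.1384.

c_gold ≈ 1.138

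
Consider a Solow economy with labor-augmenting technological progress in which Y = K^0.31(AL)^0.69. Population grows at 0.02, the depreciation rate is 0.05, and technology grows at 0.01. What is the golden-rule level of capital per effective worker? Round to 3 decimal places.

k_gold ≈ 7.121

Capital per effective worker breaks even when investment replaces (n + g + δ)·k; here n + g + δ = 0.08.
At the golden rule the marginal product of capital equals n+g+δ: 0.31·k^(0.31−1) = 0.08. Solving, k_gold = (0.31/0.08)^(1/0.69) ≈ 7.1214.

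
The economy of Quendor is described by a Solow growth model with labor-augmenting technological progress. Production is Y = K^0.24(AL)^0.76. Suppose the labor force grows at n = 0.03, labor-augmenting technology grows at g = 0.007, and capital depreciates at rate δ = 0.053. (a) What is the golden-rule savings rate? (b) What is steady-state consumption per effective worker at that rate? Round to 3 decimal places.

(a) s_gold = 0.240; (b) c_gold ≈ 1.036

n + g + δ = 0.03 + 0.007 + 0.053 = 0.09.
For Cobb-Douglas, s_gold equals capital's share: s_gold = 0.24.
At the golden rule the marginal product of capital equals n+g+δ: 0.24·k^(0.24−1) = 0.09. Solving, k_gold = (0.24/0.09)^(1/0.76) ≈ 3.6348.
y_gold = 3.6348^0.24 ≈ 1.3631; c_gold = (1−0.24)·y_gold ≈ 1.0359.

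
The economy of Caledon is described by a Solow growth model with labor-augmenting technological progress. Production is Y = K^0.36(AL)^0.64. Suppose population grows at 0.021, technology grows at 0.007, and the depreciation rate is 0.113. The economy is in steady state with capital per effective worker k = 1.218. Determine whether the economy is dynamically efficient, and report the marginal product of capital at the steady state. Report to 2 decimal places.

n + g + δ = 0.021 + 0.007 + 0.113 = 0.141.
MPK = 0.36·k^(0.36−1) = 0.36·1.218^(-0.64) ≈ 0.3173.
MPK > 0.141, so the economy is dynamically efficient (under-saving).

dynamically efficient; MPK ≈ 0.32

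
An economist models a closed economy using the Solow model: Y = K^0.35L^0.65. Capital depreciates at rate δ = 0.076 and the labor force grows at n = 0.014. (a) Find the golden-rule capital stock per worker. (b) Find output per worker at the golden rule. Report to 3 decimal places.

The effective depreciation rate is n + δ = 0.014 + 0.076 = 0.09.
Maximizing c = f(k) − (n+δ)·k gives f'(k) = n+δ, i.e. 0.35·k^(0.35−1) = 0.09, so k_gold = (0.35/0.09)^(1/0.65) ≈ 8.0802.
y_gold = 8.0802^0.35 ≈ 2.0778.

(a) k_gold ≈ 8.080; (b) y_gold ≈ 2.078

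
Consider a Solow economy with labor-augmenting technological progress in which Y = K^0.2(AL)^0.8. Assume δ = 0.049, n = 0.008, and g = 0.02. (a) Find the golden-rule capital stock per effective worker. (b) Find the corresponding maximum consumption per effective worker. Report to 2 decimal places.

(a) k_gold ≈ 3.30; (b) c_gold ≈ 1.02

Break-even investment rate: n + g + δ = 0.008 + 0.02 + 0.049 = 0.077.
Setting f'(k) = n+g+δ gives 0.2·k^(0.2−1) = 0.077, hence k_gold = (0.2/0.077)^(1/0.8) ≈ 3.2974.
y_gold = 3.2974^0.2 ≈ 1.2695; c_gold = y_gold − 0.077·k_gold ≈ 1.0156.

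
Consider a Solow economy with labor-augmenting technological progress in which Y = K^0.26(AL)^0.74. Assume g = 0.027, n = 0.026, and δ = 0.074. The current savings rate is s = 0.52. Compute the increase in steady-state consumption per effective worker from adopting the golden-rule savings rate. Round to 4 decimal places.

Δc ≈ 0.1642

n + g + δ = 0.026 + 0.027 + 0.074 = 0.127.
Current steady state (s = 0.52): k* = (0.52/0.127)^(1/0.74) ≈ 6.7189, y* = 6.7189^0.26 ≈ 1.6410, c* = (1−0.52)·1.6410 ≈ 0.7877.
Setting f'(k) = n+g+δ gives 0.26·k^(0.26−1) = 0.127, hence k_gold = (0.26/0.127)^(1/0.74) ≈ 2.6333.
y_gold = 2.6333^0.26 ≈ 1.2863, c_gold = y_gold − 0.127·k_gold ≈ 0.9518.
Gain: Δc = 0.9518 − 0.7877 ≈ 0.1642.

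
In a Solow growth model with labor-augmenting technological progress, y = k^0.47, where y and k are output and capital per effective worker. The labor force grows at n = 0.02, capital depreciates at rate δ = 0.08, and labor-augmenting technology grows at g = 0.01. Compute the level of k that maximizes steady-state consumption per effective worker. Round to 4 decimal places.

Capital per effective worker breaks even when investment replaces (n + g + δ)·k; here n + g + δ = 0.11.
Maximizing c = f(k) − (n+g+δ)·k gives f'(k) = n+g+δ, i.e. 0.47·k^(0.47−1) = 0.11, so k_gold = (0.47/0.11)^(1/0.53) ≈ 15.4885.

k_gold ≈ 15.4885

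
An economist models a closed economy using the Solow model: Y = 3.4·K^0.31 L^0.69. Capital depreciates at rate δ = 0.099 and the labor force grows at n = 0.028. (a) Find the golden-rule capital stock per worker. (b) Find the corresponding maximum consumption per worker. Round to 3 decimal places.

(a) k_gold ≈ 21.475; (b) c_gold ≈ 6.071

Capital per worker breaks even when investment replaces (n + δ)·k; here n + δ = 0.127.
Golden rule sets MPK = n+δ: 0.31·3.4·k^(0.31−1) = 0.127, so k_gold = (0.31·3.4/0.127)^(1/0.69) ≈ 21.4752.
y_gold = 3.4·21.4752^0.31 ≈ 8.7979; c_gold = y_gold − 0.127·k_gold ≈ 6.0706.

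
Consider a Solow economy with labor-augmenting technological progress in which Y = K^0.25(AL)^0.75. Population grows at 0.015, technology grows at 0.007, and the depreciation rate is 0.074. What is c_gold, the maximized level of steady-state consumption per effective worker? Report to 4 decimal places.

Capital per effective worker breaks even when investment replaces (n + g + δ)·k; here n + g + δ = 0.096.
At the golden rule the marginal product of capital equals n+g+δ: 0.25·k^(0.25−1) = 0.096. Solving, k_gold = (0.25/0.096)^(1/0.75) ≈ 3.5828.
y_gold = 3.5828^0.25 ≈ 1.3758.
c_gold = y_gold − (n+g+δ)·k_gold = 1.3758 − 0.096·3.5828 ≈ 1.0319.

c_gold ≈ 1.0319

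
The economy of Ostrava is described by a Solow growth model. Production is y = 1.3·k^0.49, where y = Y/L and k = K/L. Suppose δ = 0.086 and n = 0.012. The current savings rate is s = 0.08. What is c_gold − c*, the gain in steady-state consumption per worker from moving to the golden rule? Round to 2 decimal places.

Δc ≈ 2.74

The effective depreciation rate is n + δ = 0.012 + 0.086 = 0.098.
Current steady state (s = 0.08): k* = (0.08·1.3/0.098)^(1/0.51) ≈ 1.1236, y* = 1.3·1.1236^0.49 ≈ 1.3764, c* = (1−0.08)·1.3764 ≈ 1.2663.
At the golden rule the marginal product of capital equals n+δ: 0.49·1.3·k^(0.49−1) = 0.098. Solving, k_gold = (0.49·1.3/0.098)^(1/0.51) ≈ 39.2598.
y_gold = 1.3·39.2598^0.49 ≈ 7.8520, c_gold = y_gold − 0.098·k_gold ≈ 4.0045.
Gain: Δc = 4.0045 − 1.2663 ≈ 2.7382.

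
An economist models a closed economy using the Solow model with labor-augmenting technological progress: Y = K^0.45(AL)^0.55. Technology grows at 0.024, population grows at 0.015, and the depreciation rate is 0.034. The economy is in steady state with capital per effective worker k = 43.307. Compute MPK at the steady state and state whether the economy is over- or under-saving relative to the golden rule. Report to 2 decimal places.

over-saving; MPK ≈ 0.06

n + g + δ = 0.015 + 0.024 + 0.034 = 0.073.
MPK = 0.45·k^(0.45−1) = 0.45·43.307^(-0.55) ≈ 0.0566.
MPK < 0.073, so the economy is dynamically inefficient (over-saving).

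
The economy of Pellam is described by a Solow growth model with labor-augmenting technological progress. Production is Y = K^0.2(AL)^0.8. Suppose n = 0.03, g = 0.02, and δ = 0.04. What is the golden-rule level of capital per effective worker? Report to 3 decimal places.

n + g + δ = 0.03 + 0.02 + 0.04 = 0.09.
Maximizing c = f(k) − (n+g+δ)·k gives f'(k) = n+g+δ, i.e. 0.2·k^(0.2−1) = 0.09, so k_gold = (0.2/0.09)^(1/0.8) ≈ 2.7132.

k_gold ≈ 2.713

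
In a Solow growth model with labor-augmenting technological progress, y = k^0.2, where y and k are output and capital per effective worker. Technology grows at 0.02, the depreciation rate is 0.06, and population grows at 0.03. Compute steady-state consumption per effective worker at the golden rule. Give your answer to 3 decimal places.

c_gold ≈ 0.929

n + g + δ = 0.03 + 0.02 + 0.06 = 0.11.
At the golden rule the marginal product of capital equals n+g+δ: 0.2·k^(0.2−1) = 0.11. Solving, k_gold = (0.2/0.11)^(1/0.8) ≈ 2.1113.
y_gold = 2.1113^0.2 ≈ 1.1612.
c_gold = y_gold − (n+g+δ)·k_gold = 1.1612 − 0.11·2.1113 ≈ 0.9290.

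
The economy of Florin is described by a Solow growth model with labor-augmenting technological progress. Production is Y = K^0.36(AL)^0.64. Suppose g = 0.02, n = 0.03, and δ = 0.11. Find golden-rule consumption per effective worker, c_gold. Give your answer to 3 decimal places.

c_gold ≈ 1.010

The effective depreciation rate is n + g + δ = 0.03 + 0.02 + 0.11 = 0.16.
Setting f'(k) = n+g+δ gives 0.36·k^(0.36−1) = 0.16, hence k_gold = (0.36/0.16)^(1/0.64) ≈ 3.5505.
y_gold = 3.5505^0.36 ≈ 1.5780.
c_gold = y_gold − (n+g+δ)·k_gold = 1.5780 − 0.16·3.5505 ≈ 1.0099.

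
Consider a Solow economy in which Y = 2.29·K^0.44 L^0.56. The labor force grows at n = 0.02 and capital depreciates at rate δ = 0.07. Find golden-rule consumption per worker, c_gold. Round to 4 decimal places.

n + δ = 0.02 + 0.07 = 0.09.
Golden rule sets MPK = n+δ: 0.44·2.29·k^(0.44−1) = 0.09, so k_gold = (0.44·2.29/0.09)^(1/0.56) ≈ 74.6957.
y_gold = 2.29·74.6957^0.44 ≈ 15.2787.
c_gold = y_gold − (n+δ)·k_gold = 15.2787 − 0.09·74.6957 ≈ 8.5561.

c_gold ≈ 8.5561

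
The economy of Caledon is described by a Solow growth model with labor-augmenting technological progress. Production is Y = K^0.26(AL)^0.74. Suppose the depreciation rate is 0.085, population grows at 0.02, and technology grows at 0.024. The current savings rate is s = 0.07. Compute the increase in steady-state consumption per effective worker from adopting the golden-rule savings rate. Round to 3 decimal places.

Δc ≈ 0.196

Capital per effective worker breaks even when investment replaces (n + g + δ)·k; here n + g + δ = 0.129.
Current steady state (s = 0.07): k* = (0.07/0.129)^(1/0.74) ≈ 0.4378, y* = 0.4378^0.26 ≈ 0.8067, c* = (1−0.07)·0.8067 ≈ 0.7502.
Maximizing c = f(k) − (n+g+δ)·k gives f'(k) = n+g+δ, i.e. 0.26·k^(0.26−1) = 0.129, so k_gold = (0.26/0.129)^(1/0.74) ≈ 2.5783.
y_gold = 2.5783^0.26 ≈ 1.2792, c_gold = y_gold − 0.129·k_gold ≈ 0.9466.
Gain: Δc = 0.9466 − 0.7502 ≈ 0.1964.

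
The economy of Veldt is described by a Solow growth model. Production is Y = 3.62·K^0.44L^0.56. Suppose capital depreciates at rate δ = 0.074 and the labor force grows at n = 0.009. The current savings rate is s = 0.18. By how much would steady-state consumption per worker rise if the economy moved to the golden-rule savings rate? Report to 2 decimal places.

Δc ≈ 5.67

Capital per worker breaks even when investment replaces (n + δ)·k; here n + δ = 0.083.
Current steady state (s = 0.18): k* = (0.18·3.62/0.083)^(1/0.56) ≈ 39.6315, y* = 3.62·39.6315^0.44 ≈ 18.2745, c* = (1−0.18)·18.2745 ≈ 14.9851.
Setting f'(k) = n+δ gives 0.44·3.62·k^(0.44−1) = 0.083, hence k_gold = (0.44·3.62/0.083)^(1/0.56) ≈ 195.5329.
y_gold = 3.62·195.5329^0.44 ≈ 36.8846, c_gold = y_gold − 0.083·k_gold ≈ 20.6554.
Gain: Δc = 20.6554 − 14.9851 ≈ 5.6703.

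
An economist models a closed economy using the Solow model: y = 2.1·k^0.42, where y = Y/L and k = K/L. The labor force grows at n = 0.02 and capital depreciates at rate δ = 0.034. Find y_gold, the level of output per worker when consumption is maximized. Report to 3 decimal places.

y_gold ≈ 15.873

The effective depreciation rate is n + δ = 0.02 + 0.034 = 0.054.
Maximizing c = f(k) − (n+δ)·k gives f'(k) = n+δ, i.e. 0.42·2.1·k^(0.42−1) = 0.054, so k_gold = (0.42·2.1/0.054)^(1/0.58) ≈ 123.4549.
Output: y_gold = 2.1·k_gold^0.42 = 2.1·123.4549^0.42 ≈ 15.8728.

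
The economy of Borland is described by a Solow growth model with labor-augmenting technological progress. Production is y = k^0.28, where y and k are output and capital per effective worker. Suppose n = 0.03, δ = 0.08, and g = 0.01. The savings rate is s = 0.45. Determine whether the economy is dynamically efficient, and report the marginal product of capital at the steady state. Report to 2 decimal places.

Capital per effective worker breaks even when investment replaces (n + g + δ)·k; here n + g + δ = 0.12.
Steady-state k*: s·k^0.28 = 0.12·k gives k* = (0.45/0.12)^(1/0.72) ≈ 6.2700.
MPK = 0.28·6.2700^(-0.72) ≈ 0.0747.
MPK < n+g+δ = 0.12, so the economy is dynamically inefficient (over-saving).

dynamically inefficient; MPK ≈ 0.07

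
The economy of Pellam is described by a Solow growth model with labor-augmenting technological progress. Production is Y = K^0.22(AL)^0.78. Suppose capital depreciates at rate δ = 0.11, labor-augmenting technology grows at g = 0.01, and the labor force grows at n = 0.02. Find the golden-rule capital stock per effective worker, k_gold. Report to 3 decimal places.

n + g + δ = 0.02 + 0.01 + 0.11 = 0.14.
Maximizing c = f(k) − (n+g+δ)·k gives f'(k) = n+g+δ, i.e. 0.22·k^(0.22−1) = 0.14, so k_gold = (0.22/0.14)^(1/0.78) ≈ 1.7851.

k_gold ≈ 1.785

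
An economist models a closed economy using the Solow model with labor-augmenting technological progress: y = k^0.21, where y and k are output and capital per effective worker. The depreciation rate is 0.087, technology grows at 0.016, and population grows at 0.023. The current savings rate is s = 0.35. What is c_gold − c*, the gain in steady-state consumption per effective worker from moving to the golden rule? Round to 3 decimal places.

Capital per effective worker breaks even when investment replaces (n + g + δ)·k; here n + g + δ = 0.126.
Current steady state (s = 0.35): k* = (0.35/0.126)^(1/0.79) ≈ 3.6445, y* = 3.6445^0.21 ≈ 1.3120, c* = (1−0.35)·1.3120 ≈ 0.8528.
Maximizing c = f(k) − (n+g+δ)·k gives f'(k) = n+g+δ, i.e. 0.21·k^(0.21−1) = 0.126, so k_gold = (0.21/0.126)^(1/0.79) ≈ 1.9091.
y_gold = 1.9091^0.21 ≈ 1.1454, c_gold = y_gold − 0.126·k_gold ≈ 0.9049.
Gain: Δc = 0.9049 − 0.8528 ≈ 0.0521.

Δc ≈ 0.052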